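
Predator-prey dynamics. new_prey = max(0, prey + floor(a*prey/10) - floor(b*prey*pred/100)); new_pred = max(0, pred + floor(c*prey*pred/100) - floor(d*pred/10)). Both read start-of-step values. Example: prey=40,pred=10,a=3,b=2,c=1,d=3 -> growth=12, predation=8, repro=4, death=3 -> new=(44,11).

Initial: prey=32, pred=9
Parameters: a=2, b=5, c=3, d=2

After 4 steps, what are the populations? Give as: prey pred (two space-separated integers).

Step 1: prey: 32+6-14=24; pred: 9+8-1=16
Step 2: prey: 24+4-19=9; pred: 16+11-3=24
Step 3: prey: 9+1-10=0; pred: 24+6-4=26
Step 4: prey: 0+0-0=0; pred: 26+0-5=21

Answer: 0 21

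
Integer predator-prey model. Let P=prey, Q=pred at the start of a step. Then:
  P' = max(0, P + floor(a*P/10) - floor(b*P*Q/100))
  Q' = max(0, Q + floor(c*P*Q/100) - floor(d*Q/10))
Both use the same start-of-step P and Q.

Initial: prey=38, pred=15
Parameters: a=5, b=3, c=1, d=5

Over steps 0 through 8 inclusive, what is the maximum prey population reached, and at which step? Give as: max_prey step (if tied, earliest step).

Step 1: prey: 38+19-17=40; pred: 15+5-7=13
Step 2: prey: 40+20-15=45; pred: 13+5-6=12
Step 3: prey: 45+22-16=51; pred: 12+5-6=11
Step 4: prey: 51+25-16=60; pred: 11+5-5=11
Step 5: prey: 60+30-19=71; pred: 11+6-5=12
Step 6: prey: 71+35-25=81; pred: 12+8-6=14
Step 7: prey: 81+40-34=87; pred: 14+11-7=18
Step 8: prey: 87+43-46=84; pred: 18+15-9=24
Max prey = 87 at step 7

Answer: 87 7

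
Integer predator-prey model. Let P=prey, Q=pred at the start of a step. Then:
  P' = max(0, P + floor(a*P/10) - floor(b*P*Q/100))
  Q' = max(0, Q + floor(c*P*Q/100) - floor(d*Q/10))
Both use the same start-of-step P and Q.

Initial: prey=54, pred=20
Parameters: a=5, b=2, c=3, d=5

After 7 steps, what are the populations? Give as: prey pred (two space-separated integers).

Step 1: prey: 54+27-21=60; pred: 20+32-10=42
Step 2: prey: 60+30-50=40; pred: 42+75-21=96
Step 3: prey: 40+20-76=0; pred: 96+115-48=163
Step 4: prey: 0+0-0=0; pred: 163+0-81=82
Step 5: prey: 0+0-0=0; pred: 82+0-41=41
Step 6: prey: 0+0-0=0; pred: 41+0-20=21
Step 7: prey: 0+0-0=0; pred: 21+0-10=11

Answer: 0 11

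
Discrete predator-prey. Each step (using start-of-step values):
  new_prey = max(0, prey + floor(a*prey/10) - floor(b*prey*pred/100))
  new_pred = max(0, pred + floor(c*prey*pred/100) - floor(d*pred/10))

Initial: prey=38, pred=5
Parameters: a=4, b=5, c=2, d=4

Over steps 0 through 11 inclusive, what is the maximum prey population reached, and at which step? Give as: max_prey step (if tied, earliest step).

Step 1: prey: 38+15-9=44; pred: 5+3-2=6
Step 2: prey: 44+17-13=48; pred: 6+5-2=9
Step 3: prey: 48+19-21=46; pred: 9+8-3=14
Step 4: prey: 46+18-32=32; pred: 14+12-5=21
Step 5: prey: 32+12-33=11; pred: 21+13-8=26
Step 6: prey: 11+4-14=1; pred: 26+5-10=21
Step 7: prey: 1+0-1=0; pred: 21+0-8=13
Step 8: prey: 0+0-0=0; pred: 13+0-5=8
Step 9: prey: 0+0-0=0; pred: 8+0-3=5
Step 10: prey: 0+0-0=0; pred: 5+0-2=3
Step 11: prey: 0+0-0=0; pred: 3+0-1=2
Max prey = 48 at step 2

Answer: 48 2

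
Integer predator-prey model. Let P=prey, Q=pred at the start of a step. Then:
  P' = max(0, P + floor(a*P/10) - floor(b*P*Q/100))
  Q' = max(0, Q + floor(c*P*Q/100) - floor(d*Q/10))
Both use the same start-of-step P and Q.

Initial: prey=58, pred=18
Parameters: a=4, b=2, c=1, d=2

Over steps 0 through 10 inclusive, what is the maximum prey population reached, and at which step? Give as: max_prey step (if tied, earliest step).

Answer: 61 1

Derivation:
Step 1: prey: 58+23-20=61; pred: 18+10-3=25
Step 2: prey: 61+24-30=55; pred: 25+15-5=35
Step 3: prey: 55+22-38=39; pred: 35+19-7=47
Step 4: prey: 39+15-36=18; pred: 47+18-9=56
Step 5: prey: 18+7-20=5; pred: 56+10-11=55
Step 6: prey: 5+2-5=2; pred: 55+2-11=46
Step 7: prey: 2+0-1=1; pred: 46+0-9=37
Step 8: prey: 1+0-0=1; pred: 37+0-7=30
Step 9: prey: 1+0-0=1; pred: 30+0-6=24
Step 10: prey: 1+0-0=1; pred: 24+0-4=20
Max prey = 61 at step 1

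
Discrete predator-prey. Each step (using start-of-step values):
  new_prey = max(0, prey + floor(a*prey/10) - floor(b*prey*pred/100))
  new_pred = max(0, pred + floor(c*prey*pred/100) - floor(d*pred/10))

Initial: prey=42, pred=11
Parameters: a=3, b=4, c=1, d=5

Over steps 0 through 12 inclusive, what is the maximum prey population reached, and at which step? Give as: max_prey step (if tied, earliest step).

Step 1: prey: 42+12-18=36; pred: 11+4-5=10
Step 2: prey: 36+10-14=32; pred: 10+3-5=8
Step 3: prey: 32+9-10=31; pred: 8+2-4=6
Step 4: prey: 31+9-7=33; pred: 6+1-3=4
Step 5: prey: 33+9-5=37; pred: 4+1-2=3
Step 6: prey: 37+11-4=44; pred: 3+1-1=3
Step 7: prey: 44+13-5=52; pred: 3+1-1=3
Step 8: prey: 52+15-6=61; pred: 3+1-1=3
Step 9: prey: 61+18-7=72; pred: 3+1-1=3
Step 10: prey: 72+21-8=85; pred: 3+2-1=4
Step 11: prey: 85+25-13=97; pred: 4+3-2=5
Step 12: prey: 97+29-19=107; pred: 5+4-2=7
Max prey = 107 at step 12

Answer: 107 12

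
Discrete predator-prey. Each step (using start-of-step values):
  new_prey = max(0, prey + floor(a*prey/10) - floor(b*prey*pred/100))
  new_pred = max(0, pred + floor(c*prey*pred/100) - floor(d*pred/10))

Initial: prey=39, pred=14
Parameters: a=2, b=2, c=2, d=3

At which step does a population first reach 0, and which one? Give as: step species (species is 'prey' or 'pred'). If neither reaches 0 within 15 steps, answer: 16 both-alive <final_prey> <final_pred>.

Step 1: prey: 39+7-10=36; pred: 14+10-4=20
Step 2: prey: 36+7-14=29; pred: 20+14-6=28
Step 3: prey: 29+5-16=18; pred: 28+16-8=36
Step 4: prey: 18+3-12=9; pred: 36+12-10=38
Step 5: prey: 9+1-6=4; pred: 38+6-11=33
Step 6: prey: 4+0-2=2; pred: 33+2-9=26
Step 7: prey: 2+0-1=1; pred: 26+1-7=20
Step 8: prey: 1+0-0=1; pred: 20+0-6=14
Step 9: prey: 1+0-0=1; pred: 14+0-4=10
Step 10: prey: 1+0-0=1; pred: 10+0-3=7
Step 11: prey: 1+0-0=1; pred: 7+0-2=5
Step 12: prey: 1+0-0=1; pred: 5+0-1=4
Step 13: prey: 1+0-0=1; pred: 4+0-1=3
Step 14: prey: 1+0-0=1; pred: 3+0-0=3
Steps 15-15: state stable at prey=1, pred=3 (no change)
No extinction within 15 steps

Answer: 16 both-alive 1 3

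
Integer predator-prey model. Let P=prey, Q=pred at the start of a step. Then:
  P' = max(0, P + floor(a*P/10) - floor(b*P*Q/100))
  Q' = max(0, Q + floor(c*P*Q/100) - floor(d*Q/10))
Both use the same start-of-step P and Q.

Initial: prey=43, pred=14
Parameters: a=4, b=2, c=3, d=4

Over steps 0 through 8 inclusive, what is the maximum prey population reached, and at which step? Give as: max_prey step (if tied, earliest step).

Answer: 48 1

Derivation:
Step 1: prey: 43+17-12=48; pred: 14+18-5=27
Step 2: prey: 48+19-25=42; pred: 27+38-10=55
Step 3: prey: 42+16-46=12; pred: 55+69-22=102
Step 4: prey: 12+4-24=0; pred: 102+36-40=98
Step 5: prey: 0+0-0=0; pred: 98+0-39=59
Step 6: prey: 0+0-0=0; pred: 59+0-23=36
Step 7: prey: 0+0-0=0; pred: 36+0-14=22
Step 8: prey: 0+0-0=0; pred: 22+0-8=14
Max prey = 48 at step 1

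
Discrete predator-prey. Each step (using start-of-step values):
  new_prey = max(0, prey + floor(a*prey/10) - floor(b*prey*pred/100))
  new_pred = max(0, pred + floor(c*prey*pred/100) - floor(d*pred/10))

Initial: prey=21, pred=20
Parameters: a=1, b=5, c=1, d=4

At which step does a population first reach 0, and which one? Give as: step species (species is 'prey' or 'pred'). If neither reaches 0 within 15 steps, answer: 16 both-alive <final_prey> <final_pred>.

Step 1: prey: 21+2-21=2; pred: 20+4-8=16
Step 2: prey: 2+0-1=1; pred: 16+0-6=10
Step 3: prey: 1+0-0=1; pred: 10+0-4=6
Step 4: prey: 1+0-0=1; pred: 6+0-2=4
Step 5: prey: 1+0-0=1; pred: 4+0-1=3
Step 6: prey: 1+0-0=1; pred: 3+0-1=2
Step 7: prey: 1+0-0=1; pred: 2+0-0=2
Steps 8-15: state stable at prey=1, pred=2 (no change)
No extinction within 15 steps

Answer: 16 both-alive 1 2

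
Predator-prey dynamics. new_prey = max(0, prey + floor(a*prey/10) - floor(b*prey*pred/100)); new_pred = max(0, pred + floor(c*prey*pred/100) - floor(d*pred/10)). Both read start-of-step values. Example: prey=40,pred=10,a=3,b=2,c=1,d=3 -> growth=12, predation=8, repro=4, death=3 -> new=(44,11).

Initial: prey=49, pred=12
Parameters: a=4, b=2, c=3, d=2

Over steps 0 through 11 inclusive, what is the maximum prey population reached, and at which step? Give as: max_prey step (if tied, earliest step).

Step 1: prey: 49+19-11=57; pred: 12+17-2=27
Step 2: prey: 57+22-30=49; pred: 27+46-5=68
Step 3: prey: 49+19-66=2; pred: 68+99-13=154
Step 4: prey: 2+0-6=0; pred: 154+9-30=133
Step 5: prey: 0+0-0=0; pred: 133+0-26=107
Step 6: prey: 0+0-0=0; pred: 107+0-21=86
Step 7: prey: 0+0-0=0; pred: 86+0-17=69
Step 8: prey: 0+0-0=0; pred: 69+0-13=56
Step 9: prey: 0+0-0=0; pred: 56+0-11=45
Step 10: prey: 0+0-0=0; pred: 45+0-9=36
Step 11: prey: 0+0-0=0; pred: 36+0-7=29
Max prey = 57 at step 1

Answer: 57 1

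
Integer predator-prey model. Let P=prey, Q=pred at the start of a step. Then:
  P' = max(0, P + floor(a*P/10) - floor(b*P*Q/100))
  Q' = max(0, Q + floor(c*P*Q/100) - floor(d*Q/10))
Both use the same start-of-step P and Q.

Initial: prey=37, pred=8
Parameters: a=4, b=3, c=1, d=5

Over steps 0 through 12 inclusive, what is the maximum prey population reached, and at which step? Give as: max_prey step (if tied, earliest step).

Answer: 130 7

Derivation:
Step 1: prey: 37+14-8=43; pred: 8+2-4=6
Step 2: prey: 43+17-7=53; pred: 6+2-3=5
Step 3: prey: 53+21-7=67; pred: 5+2-2=5
Step 4: prey: 67+26-10=83; pred: 5+3-2=6
Step 5: prey: 83+33-14=102; pred: 6+4-3=7
Step 6: prey: 102+40-21=121; pred: 7+7-3=11
Step 7: prey: 121+48-39=130; pred: 11+13-5=19
Step 8: prey: 130+52-74=108; pred: 19+24-9=34
Step 9: prey: 108+43-110=41; pred: 34+36-17=53
Step 10: prey: 41+16-65=0; pred: 53+21-26=48
Step 11: prey: 0+0-0=0; pred: 48+0-24=24
Step 12: prey: 0+0-0=0; pred: 24+0-12=12
Max prey = 130 at step 7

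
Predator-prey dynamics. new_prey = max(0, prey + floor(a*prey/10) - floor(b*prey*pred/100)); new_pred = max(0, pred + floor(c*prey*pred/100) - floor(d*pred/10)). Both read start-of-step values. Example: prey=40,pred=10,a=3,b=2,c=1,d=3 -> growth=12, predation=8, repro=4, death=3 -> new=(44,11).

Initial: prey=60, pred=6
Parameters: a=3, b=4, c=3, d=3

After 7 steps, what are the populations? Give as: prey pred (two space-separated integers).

Answer: 0 20

Derivation:
Step 1: prey: 60+18-14=64; pred: 6+10-1=15
Step 2: prey: 64+19-38=45; pred: 15+28-4=39
Step 3: prey: 45+13-70=0; pred: 39+52-11=80
Step 4: prey: 0+0-0=0; pred: 80+0-24=56
Step 5: prey: 0+0-0=0; pred: 56+0-16=40
Step 6: prey: 0+0-0=0; pred: 40+0-12=28
Step 7: prey: 0+0-0=0; pred: 28+0-8=20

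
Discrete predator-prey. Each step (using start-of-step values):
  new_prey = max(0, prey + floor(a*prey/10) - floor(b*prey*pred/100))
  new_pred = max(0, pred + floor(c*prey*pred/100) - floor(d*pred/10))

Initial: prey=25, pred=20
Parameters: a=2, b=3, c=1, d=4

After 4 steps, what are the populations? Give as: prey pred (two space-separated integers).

Answer: 8 6

Derivation:
Step 1: prey: 25+5-15=15; pred: 20+5-8=17
Step 2: prey: 15+3-7=11; pred: 17+2-6=13
Step 3: prey: 11+2-4=9; pred: 13+1-5=9
Step 4: prey: 9+1-2=8; pred: 9+0-3=6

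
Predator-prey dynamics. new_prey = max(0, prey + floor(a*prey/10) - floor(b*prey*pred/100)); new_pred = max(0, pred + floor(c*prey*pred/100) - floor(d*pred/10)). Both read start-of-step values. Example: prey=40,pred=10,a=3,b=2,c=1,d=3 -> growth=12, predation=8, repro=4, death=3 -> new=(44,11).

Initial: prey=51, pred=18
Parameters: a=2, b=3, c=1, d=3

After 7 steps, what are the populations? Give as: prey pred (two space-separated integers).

Answer: 3 7

Derivation:
Step 1: prey: 51+10-27=34; pred: 18+9-5=22
Step 2: prey: 34+6-22=18; pred: 22+7-6=23
Step 3: prey: 18+3-12=9; pred: 23+4-6=21
Step 4: prey: 9+1-5=5; pred: 21+1-6=16
Step 5: prey: 5+1-2=4; pred: 16+0-4=12
Step 6: prey: 4+0-1=3; pred: 12+0-3=9
Step 7: prey: 3+0-0=3; pred: 9+0-2=7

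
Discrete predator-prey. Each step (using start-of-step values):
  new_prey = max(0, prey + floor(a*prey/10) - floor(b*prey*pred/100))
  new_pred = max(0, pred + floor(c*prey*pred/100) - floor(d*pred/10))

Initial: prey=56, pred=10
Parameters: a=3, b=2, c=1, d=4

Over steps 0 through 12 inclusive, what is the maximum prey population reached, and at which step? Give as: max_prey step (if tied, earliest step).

Step 1: prey: 56+16-11=61; pred: 10+5-4=11
Step 2: prey: 61+18-13=66; pred: 11+6-4=13
Step 3: prey: 66+19-17=68; pred: 13+8-5=16
Step 4: prey: 68+20-21=67; pred: 16+10-6=20
Step 5: prey: 67+20-26=61; pred: 20+13-8=25
Step 6: prey: 61+18-30=49; pred: 25+15-10=30
Step 7: prey: 49+14-29=34; pred: 30+14-12=32
Step 8: prey: 34+10-21=23; pred: 32+10-12=30
Step 9: prey: 23+6-13=16; pred: 30+6-12=24
Step 10: prey: 16+4-7=13; pred: 24+3-9=18
Step 11: prey: 13+3-4=12; pred: 18+2-7=13
Step 12: prey: 12+3-3=12; pred: 13+1-5=9
Max prey = 68 at step 3

Answer: 68 3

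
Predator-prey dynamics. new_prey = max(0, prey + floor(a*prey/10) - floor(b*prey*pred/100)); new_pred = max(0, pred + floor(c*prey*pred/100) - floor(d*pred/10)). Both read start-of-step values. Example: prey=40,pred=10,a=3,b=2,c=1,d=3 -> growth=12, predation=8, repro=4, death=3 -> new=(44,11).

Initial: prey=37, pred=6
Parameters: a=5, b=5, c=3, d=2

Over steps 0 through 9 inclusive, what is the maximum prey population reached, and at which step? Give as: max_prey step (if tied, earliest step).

Answer: 44 1

Derivation:
Step 1: prey: 37+18-11=44; pred: 6+6-1=11
Step 2: prey: 44+22-24=42; pred: 11+14-2=23
Step 3: prey: 42+21-48=15; pred: 23+28-4=47
Step 4: prey: 15+7-35=0; pred: 47+21-9=59
Step 5: prey: 0+0-0=0; pred: 59+0-11=48
Step 6: prey: 0+0-0=0; pred: 48+0-9=39
Step 7: prey: 0+0-0=0; pred: 39+0-7=32
Step 8: prey: 0+0-0=0; pred: 32+0-6=26
Step 9: prey: 0+0-0=0; pred: 26+0-5=21
Max prey = 44 at step 1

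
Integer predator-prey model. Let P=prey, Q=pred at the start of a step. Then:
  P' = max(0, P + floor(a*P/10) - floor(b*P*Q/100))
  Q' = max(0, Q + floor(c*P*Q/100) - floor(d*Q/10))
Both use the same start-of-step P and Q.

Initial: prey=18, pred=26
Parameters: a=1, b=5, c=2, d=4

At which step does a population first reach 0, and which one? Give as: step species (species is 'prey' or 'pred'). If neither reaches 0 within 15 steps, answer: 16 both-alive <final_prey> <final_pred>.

Answer: 1 prey

Derivation:
Step 1: prey: 18+1-23=0; pred: 26+9-10=25
First extinction: prey at step 1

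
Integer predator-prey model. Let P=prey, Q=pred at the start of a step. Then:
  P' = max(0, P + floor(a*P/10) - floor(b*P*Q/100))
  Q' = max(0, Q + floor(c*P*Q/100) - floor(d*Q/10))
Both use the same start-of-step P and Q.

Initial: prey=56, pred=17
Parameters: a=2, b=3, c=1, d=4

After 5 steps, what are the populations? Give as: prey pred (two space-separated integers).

Step 1: prey: 56+11-28=39; pred: 17+9-6=20
Step 2: prey: 39+7-23=23; pred: 20+7-8=19
Step 3: prey: 23+4-13=14; pred: 19+4-7=16
Step 4: prey: 14+2-6=10; pred: 16+2-6=12
Step 5: prey: 10+2-3=9; pred: 12+1-4=9

Answer: 9 9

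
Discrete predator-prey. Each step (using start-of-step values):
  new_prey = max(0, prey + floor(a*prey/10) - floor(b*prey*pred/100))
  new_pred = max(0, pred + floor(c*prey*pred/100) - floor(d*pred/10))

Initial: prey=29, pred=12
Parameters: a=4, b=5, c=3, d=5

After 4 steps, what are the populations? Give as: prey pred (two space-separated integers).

Answer: 3 12

Derivation:
Step 1: prey: 29+11-17=23; pred: 12+10-6=16
Step 2: prey: 23+9-18=14; pred: 16+11-8=19
Step 3: prey: 14+5-13=6; pred: 19+7-9=17
Step 4: prey: 6+2-5=3; pred: 17+3-8=12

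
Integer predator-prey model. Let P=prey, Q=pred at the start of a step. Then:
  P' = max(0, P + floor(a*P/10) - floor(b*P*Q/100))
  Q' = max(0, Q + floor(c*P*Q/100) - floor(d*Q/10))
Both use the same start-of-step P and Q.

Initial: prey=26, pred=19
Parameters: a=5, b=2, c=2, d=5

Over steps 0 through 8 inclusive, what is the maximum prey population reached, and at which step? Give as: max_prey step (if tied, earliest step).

Step 1: prey: 26+13-9=30; pred: 19+9-9=19
Step 2: prey: 30+15-11=34; pred: 19+11-9=21
Step 3: prey: 34+17-14=37; pred: 21+14-10=25
Step 4: prey: 37+18-18=37; pred: 25+18-12=31
Step 5: prey: 37+18-22=33; pred: 31+22-15=38
Step 6: prey: 33+16-25=24; pred: 38+25-19=44
Step 7: prey: 24+12-21=15; pred: 44+21-22=43
Step 8: prey: 15+7-12=10; pred: 43+12-21=34
Max prey = 37 at step 3

Answer: 37 3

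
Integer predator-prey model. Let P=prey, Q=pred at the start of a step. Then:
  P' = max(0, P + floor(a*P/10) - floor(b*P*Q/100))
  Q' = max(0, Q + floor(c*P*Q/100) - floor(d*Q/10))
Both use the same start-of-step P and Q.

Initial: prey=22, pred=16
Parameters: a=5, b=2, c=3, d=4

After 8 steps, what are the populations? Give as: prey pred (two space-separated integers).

Step 1: prey: 22+11-7=26; pred: 16+10-6=20
Step 2: prey: 26+13-10=29; pred: 20+15-8=27
Step 3: prey: 29+14-15=28; pred: 27+23-10=40
Step 4: prey: 28+14-22=20; pred: 40+33-16=57
Step 5: prey: 20+10-22=8; pred: 57+34-22=69
Step 6: prey: 8+4-11=1; pred: 69+16-27=58
Step 7: prey: 1+0-1=0; pred: 58+1-23=36
Step 8: prey: 0+0-0=0; pred: 36+0-14=22

Answer: 0 22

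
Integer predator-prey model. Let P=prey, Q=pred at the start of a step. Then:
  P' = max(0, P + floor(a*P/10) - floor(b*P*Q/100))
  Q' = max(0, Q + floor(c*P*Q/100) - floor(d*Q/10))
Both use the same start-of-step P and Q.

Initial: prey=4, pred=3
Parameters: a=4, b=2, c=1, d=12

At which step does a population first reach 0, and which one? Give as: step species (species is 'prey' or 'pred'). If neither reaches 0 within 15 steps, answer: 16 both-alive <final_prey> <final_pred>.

Step 1: prey: 4+1-0=5; pred: 3+0-3=0
First extinction: pred at step 1

Answer: 1 pred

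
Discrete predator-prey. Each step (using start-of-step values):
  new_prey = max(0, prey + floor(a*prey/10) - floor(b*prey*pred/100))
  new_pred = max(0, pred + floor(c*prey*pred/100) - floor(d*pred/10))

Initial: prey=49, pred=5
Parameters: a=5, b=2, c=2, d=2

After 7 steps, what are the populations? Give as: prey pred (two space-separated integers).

Answer: 0 173

Derivation:
Step 1: prey: 49+24-4=69; pred: 5+4-1=8
Step 2: prey: 69+34-11=92; pred: 8+11-1=18
Step 3: prey: 92+46-33=105; pred: 18+33-3=48
Step 4: prey: 105+52-100=57; pred: 48+100-9=139
Step 5: prey: 57+28-158=0; pred: 139+158-27=270
Step 6: prey: 0+0-0=0; pred: 270+0-54=216
Step 7: prey: 0+0-0=0; pred: 216+0-43=173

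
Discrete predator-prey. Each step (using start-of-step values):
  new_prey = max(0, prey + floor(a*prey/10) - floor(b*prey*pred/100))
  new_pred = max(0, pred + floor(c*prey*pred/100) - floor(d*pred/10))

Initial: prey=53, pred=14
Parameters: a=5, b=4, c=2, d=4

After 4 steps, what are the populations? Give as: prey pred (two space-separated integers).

Step 1: prey: 53+26-29=50; pred: 14+14-5=23
Step 2: prey: 50+25-46=29; pred: 23+23-9=37
Step 3: prey: 29+14-42=1; pred: 37+21-14=44
Step 4: prey: 1+0-1=0; pred: 44+0-17=27

Answer: 0 27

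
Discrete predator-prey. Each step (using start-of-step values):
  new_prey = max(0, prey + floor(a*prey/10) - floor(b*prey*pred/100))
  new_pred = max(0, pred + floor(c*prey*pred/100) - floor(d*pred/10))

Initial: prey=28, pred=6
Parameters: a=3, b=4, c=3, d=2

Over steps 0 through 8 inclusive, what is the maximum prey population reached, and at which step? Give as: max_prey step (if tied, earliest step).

Answer: 30 1

Derivation:
Step 1: prey: 28+8-6=30; pred: 6+5-1=10
Step 2: prey: 30+9-12=27; pred: 10+9-2=17
Step 3: prey: 27+8-18=17; pred: 17+13-3=27
Step 4: prey: 17+5-18=4; pred: 27+13-5=35
Step 5: prey: 4+1-5=0; pred: 35+4-7=32
Step 6: prey: 0+0-0=0; pred: 32+0-6=26
Step 7: prey: 0+0-0=0; pred: 26+0-5=21
Step 8: prey: 0+0-0=0; pred: 21+0-4=17
Max prey = 30 at step 1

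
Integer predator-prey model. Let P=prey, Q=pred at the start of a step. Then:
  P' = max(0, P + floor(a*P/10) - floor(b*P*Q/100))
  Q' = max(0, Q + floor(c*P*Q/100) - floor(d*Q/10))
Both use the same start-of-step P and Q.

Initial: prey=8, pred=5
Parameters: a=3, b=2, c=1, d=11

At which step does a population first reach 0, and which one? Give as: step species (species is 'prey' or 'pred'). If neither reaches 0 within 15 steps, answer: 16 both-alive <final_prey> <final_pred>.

Answer: 1 pred

Derivation:
Step 1: prey: 8+2-0=10; pred: 5+0-5=0
First extinction: pred at step 1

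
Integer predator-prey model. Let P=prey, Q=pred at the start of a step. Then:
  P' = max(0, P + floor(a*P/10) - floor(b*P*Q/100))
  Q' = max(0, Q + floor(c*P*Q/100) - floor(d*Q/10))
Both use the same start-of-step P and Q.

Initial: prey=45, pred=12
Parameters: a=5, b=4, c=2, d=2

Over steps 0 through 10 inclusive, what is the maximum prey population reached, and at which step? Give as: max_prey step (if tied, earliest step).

Step 1: prey: 45+22-21=46; pred: 12+10-2=20
Step 2: prey: 46+23-36=33; pred: 20+18-4=34
Step 3: prey: 33+16-44=5; pred: 34+22-6=50
Step 4: prey: 5+2-10=0; pred: 50+5-10=45
Step 5: prey: 0+0-0=0; pred: 45+0-9=36
Step 6: prey: 0+0-0=0; pred: 36+0-7=29
Step 7: prey: 0+0-0=0; pred: 29+0-5=24
Step 8: prey: 0+0-0=0; pred: 24+0-4=20
Step 9: prey: 0+0-0=0; pred: 20+0-4=16
Step 10: prey: 0+0-0=0; pred: 16+0-3=13
Max prey = 46 at step 1

Answer: 46 1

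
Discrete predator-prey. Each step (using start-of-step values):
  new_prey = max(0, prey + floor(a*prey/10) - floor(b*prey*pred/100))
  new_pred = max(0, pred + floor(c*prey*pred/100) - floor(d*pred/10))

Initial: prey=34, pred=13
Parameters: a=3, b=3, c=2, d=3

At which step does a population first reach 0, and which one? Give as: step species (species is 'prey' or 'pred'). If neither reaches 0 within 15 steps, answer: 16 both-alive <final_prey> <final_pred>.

Step 1: prey: 34+10-13=31; pred: 13+8-3=18
Step 2: prey: 31+9-16=24; pred: 18+11-5=24
Step 3: prey: 24+7-17=14; pred: 24+11-7=28
Step 4: prey: 14+4-11=7; pred: 28+7-8=27
Step 5: prey: 7+2-5=4; pred: 27+3-8=22
Step 6: prey: 4+1-2=3; pred: 22+1-6=17
Step 7: prey: 3+0-1=2; pred: 17+1-5=13
Step 8: prey: 2+0-0=2; pred: 13+0-3=10
Step 9: prey: 2+0-0=2; pred: 10+0-3=7
Step 10: prey: 2+0-0=2; pred: 7+0-2=5
Step 11: prey: 2+0-0=2; pred: 5+0-1=4
Step 12: prey: 2+0-0=2; pred: 4+0-1=3
Step 13: prey: 2+0-0=2; pred: 3+0-0=3
Steps 14-15: state stable at prey=2, pred=3 (no change)
No extinction within 15 steps

Answer: 16 both-alive 2 3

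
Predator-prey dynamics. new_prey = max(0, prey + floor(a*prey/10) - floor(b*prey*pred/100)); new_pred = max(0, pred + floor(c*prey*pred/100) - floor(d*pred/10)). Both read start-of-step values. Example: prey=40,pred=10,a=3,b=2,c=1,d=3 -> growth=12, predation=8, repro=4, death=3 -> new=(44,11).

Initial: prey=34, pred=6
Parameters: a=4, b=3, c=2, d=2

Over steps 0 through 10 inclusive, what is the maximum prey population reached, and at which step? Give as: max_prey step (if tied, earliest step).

Step 1: prey: 34+13-6=41; pred: 6+4-1=9
Step 2: prey: 41+16-11=46; pred: 9+7-1=15
Step 3: prey: 46+18-20=44; pred: 15+13-3=25
Step 4: prey: 44+17-33=28; pred: 25+22-5=42
Step 5: prey: 28+11-35=4; pred: 42+23-8=57
Step 6: prey: 4+1-6=0; pred: 57+4-11=50
Step 7: prey: 0+0-0=0; pred: 50+0-10=40
Step 8: prey: 0+0-0=0; pred: 40+0-8=32
Step 9: prey: 0+0-0=0; pred: 32+0-6=26
Step 10: prey: 0+0-0=0; pred: 26+0-5=21
Max prey = 46 at step 2

Answer: 46 2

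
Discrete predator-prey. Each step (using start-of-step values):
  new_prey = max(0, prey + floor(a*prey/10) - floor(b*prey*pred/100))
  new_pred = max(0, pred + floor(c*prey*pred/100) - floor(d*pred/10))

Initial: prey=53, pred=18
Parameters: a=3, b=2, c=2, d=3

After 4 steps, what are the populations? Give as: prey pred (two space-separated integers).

Step 1: prey: 53+15-19=49; pred: 18+19-5=32
Step 2: prey: 49+14-31=32; pred: 32+31-9=54
Step 3: prey: 32+9-34=7; pred: 54+34-16=72
Step 4: prey: 7+2-10=0; pred: 72+10-21=61

Answer: 0 61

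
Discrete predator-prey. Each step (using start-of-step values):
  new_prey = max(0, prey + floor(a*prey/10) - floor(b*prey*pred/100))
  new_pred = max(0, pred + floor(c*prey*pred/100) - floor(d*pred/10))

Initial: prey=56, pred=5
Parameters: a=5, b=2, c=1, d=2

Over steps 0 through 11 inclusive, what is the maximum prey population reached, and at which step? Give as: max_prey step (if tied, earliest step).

Step 1: prey: 56+28-5=79; pred: 5+2-1=6
Step 2: prey: 79+39-9=109; pred: 6+4-1=9
Step 3: prey: 109+54-19=144; pred: 9+9-1=17
Step 4: prey: 144+72-48=168; pred: 17+24-3=38
Step 5: prey: 168+84-127=125; pred: 38+63-7=94
Step 6: prey: 125+62-235=0; pred: 94+117-18=193
Step 7: prey: 0+0-0=0; pred: 193+0-38=155
Step 8: prey: 0+0-0=0; pred: 155+0-31=124
Step 9: prey: 0+0-0=0; pred: 124+0-24=100
Step 10: prey: 0+0-0=0; pred: 100+0-20=80
Step 11: prey: 0+0-0=0; pred: 80+0-16=64
Max prey = 168 at step 4

Answer: 168 4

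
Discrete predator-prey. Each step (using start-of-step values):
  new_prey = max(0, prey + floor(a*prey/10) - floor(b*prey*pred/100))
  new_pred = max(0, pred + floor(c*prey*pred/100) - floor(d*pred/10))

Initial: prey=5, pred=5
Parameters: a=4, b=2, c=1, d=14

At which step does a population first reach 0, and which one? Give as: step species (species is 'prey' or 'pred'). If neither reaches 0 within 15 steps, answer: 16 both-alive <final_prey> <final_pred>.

Answer: 1 pred

Derivation:
Step 1: prey: 5+2-0=7; pred: 5+0-7=0
First extinction: pred at step 1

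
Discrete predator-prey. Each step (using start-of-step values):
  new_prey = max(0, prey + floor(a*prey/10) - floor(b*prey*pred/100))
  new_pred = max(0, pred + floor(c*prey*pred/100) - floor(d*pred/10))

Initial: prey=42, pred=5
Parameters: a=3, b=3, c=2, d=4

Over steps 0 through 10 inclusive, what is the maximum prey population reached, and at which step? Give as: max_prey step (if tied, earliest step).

Answer: 52 2

Derivation:
Step 1: prey: 42+12-6=48; pred: 5+4-2=7
Step 2: prey: 48+14-10=52; pred: 7+6-2=11
Step 3: prey: 52+15-17=50; pred: 11+11-4=18
Step 4: prey: 50+15-27=38; pred: 18+18-7=29
Step 5: prey: 38+11-33=16; pred: 29+22-11=40
Step 6: prey: 16+4-19=1; pred: 40+12-16=36
Step 7: prey: 1+0-1=0; pred: 36+0-14=22
Step 8: prey: 0+0-0=0; pred: 22+0-8=14
Step 9: prey: 0+0-0=0; pred: 14+0-5=9
Step 10: prey: 0+0-0=0; pred: 9+0-3=6
Max prey = 52 at step 2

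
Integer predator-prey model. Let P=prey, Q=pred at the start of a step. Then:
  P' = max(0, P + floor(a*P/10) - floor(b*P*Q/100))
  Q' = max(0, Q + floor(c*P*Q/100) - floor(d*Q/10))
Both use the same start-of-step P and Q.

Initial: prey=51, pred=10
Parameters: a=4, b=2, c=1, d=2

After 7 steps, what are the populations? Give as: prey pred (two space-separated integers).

Answer: 0 61

Derivation:
Step 1: prey: 51+20-10=61; pred: 10+5-2=13
Step 2: prey: 61+24-15=70; pred: 13+7-2=18
Step 3: prey: 70+28-25=73; pred: 18+12-3=27
Step 4: prey: 73+29-39=63; pred: 27+19-5=41
Step 5: prey: 63+25-51=37; pred: 41+25-8=58
Step 6: prey: 37+14-42=9; pred: 58+21-11=68
Step 7: prey: 9+3-12=0; pred: 68+6-13=61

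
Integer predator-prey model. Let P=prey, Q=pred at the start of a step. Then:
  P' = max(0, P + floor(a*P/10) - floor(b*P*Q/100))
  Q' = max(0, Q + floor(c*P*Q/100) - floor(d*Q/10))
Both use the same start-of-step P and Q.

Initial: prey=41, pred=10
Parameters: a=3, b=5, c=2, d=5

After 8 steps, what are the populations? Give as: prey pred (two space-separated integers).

Step 1: prey: 41+12-20=33; pred: 10+8-5=13
Step 2: prey: 33+9-21=21; pred: 13+8-6=15
Step 3: prey: 21+6-15=12; pred: 15+6-7=14
Step 4: prey: 12+3-8=7; pred: 14+3-7=10
Step 5: prey: 7+2-3=6; pred: 10+1-5=6
Step 6: prey: 6+1-1=6; pred: 6+0-3=3
Step 7: prey: 6+1-0=7; pred: 3+0-1=2
Step 8: prey: 7+2-0=9; pred: 2+0-1=1

Answer: 9 1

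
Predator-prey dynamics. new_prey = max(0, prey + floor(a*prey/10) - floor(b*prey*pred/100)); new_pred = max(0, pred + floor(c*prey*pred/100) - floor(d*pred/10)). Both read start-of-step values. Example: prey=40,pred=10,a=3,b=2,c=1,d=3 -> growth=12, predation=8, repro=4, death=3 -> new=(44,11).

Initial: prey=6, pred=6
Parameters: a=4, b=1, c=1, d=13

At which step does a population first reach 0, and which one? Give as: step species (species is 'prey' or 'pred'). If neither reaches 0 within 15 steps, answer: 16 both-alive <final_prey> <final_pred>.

Answer: 1 pred

Derivation:
Step 1: prey: 6+2-0=8; pred: 6+0-7=0
First extinction: pred at step 1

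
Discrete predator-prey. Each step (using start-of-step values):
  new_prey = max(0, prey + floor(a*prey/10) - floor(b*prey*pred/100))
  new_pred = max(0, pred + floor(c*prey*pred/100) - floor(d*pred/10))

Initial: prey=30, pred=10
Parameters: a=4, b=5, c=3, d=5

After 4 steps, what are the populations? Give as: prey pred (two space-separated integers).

Answer: 4 15

Derivation:
Step 1: prey: 30+12-15=27; pred: 10+9-5=14
Step 2: prey: 27+10-18=19; pred: 14+11-7=18
Step 3: prey: 19+7-17=9; pred: 18+10-9=19
Step 4: prey: 9+3-8=4; pred: 19+5-9=15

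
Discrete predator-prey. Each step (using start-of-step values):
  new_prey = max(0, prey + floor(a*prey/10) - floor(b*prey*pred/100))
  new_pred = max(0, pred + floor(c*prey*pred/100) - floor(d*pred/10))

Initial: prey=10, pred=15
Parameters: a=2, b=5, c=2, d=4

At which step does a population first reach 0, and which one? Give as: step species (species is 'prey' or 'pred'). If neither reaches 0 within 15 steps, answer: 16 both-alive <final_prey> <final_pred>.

Answer: 16 both-alive 2 2

Derivation:
Step 1: prey: 10+2-7=5; pred: 15+3-6=12
Step 2: prey: 5+1-3=3; pred: 12+1-4=9
Step 3: prey: 3+0-1=2; pred: 9+0-3=6
Step 4: prey: 2+0-0=2; pred: 6+0-2=4
Step 5: prey: 2+0-0=2; pred: 4+0-1=3
Step 6: prey: 2+0-0=2; pred: 3+0-1=2
Step 7: prey: 2+0-0=2; pred: 2+0-0=2
Steps 8-15: state stable at prey=2, pred=2 (no change)
No extinction within 15 steps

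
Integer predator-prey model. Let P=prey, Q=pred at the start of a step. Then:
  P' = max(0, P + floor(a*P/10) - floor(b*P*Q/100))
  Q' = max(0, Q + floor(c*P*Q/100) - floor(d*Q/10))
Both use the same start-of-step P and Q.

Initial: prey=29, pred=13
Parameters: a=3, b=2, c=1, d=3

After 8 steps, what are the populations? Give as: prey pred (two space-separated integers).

Step 1: prey: 29+8-7=30; pred: 13+3-3=13
Step 2: prey: 30+9-7=32; pred: 13+3-3=13
Step 3: prey: 32+9-8=33; pred: 13+4-3=14
Step 4: prey: 33+9-9=33; pred: 14+4-4=14
Step 5: prey: 33+9-9=33; pred: 14+4-4=14
Step 6: prey: 33+9-9=33; pred: 14+4-4=14
Step 7: prey: 33+9-9=33; pred: 14+4-4=14
Step 8: prey: 33+9-9=33; pred: 14+4-4=14

Answer: 33 14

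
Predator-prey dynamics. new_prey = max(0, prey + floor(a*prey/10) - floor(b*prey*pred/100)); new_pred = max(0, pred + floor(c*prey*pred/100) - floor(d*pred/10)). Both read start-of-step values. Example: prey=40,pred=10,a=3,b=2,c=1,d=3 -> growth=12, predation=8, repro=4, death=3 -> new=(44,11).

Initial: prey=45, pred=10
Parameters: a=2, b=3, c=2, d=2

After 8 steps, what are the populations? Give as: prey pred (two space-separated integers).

Step 1: prey: 45+9-13=41; pred: 10+9-2=17
Step 2: prey: 41+8-20=29; pred: 17+13-3=27
Step 3: prey: 29+5-23=11; pred: 27+15-5=37
Step 4: prey: 11+2-12=1; pred: 37+8-7=38
Step 5: prey: 1+0-1=0; pred: 38+0-7=31
Step 6: prey: 0+0-0=0; pred: 31+0-6=25
Step 7: prey: 0+0-0=0; pred: 25+0-5=20
Step 8: prey: 0+0-0=0; pred: 20+0-4=16

Answer: 0 16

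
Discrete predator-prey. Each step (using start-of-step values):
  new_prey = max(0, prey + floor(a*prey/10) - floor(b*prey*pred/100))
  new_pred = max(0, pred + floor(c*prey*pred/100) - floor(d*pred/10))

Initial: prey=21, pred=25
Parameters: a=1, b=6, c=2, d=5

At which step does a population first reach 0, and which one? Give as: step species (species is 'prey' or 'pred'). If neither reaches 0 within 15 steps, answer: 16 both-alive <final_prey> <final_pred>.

Answer: 1 prey

Derivation:
Step 1: prey: 21+2-31=0; pred: 25+10-12=23
First extinction: prey at step 1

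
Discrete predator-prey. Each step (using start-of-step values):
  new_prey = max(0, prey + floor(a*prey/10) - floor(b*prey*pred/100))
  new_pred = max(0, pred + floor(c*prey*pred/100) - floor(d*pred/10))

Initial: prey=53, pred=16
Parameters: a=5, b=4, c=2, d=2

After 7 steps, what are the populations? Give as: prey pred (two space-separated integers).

Step 1: prey: 53+26-33=46; pred: 16+16-3=29
Step 2: prey: 46+23-53=16; pred: 29+26-5=50
Step 3: prey: 16+8-32=0; pred: 50+16-10=56
Step 4: prey: 0+0-0=0; pred: 56+0-11=45
Step 5: prey: 0+0-0=0; pred: 45+0-9=36
Step 6: prey: 0+0-0=0; pred: 36+0-7=29
Step 7: prey: 0+0-0=0; pred: 29+0-5=24

Answer: 0 24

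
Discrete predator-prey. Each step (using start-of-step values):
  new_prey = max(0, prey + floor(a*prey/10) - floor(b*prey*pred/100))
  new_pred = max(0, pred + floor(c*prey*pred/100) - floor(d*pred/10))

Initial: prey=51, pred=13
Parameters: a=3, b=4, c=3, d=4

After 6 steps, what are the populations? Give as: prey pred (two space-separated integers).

Step 1: prey: 51+15-26=40; pred: 13+19-5=27
Step 2: prey: 40+12-43=9; pred: 27+32-10=49
Step 3: prey: 9+2-17=0; pred: 49+13-19=43
Step 4: prey: 0+0-0=0; pred: 43+0-17=26
Step 5: prey: 0+0-0=0; pred: 26+0-10=16
Step 6: prey: 0+0-0=0; pred: 16+0-6=10

Answer: 0 10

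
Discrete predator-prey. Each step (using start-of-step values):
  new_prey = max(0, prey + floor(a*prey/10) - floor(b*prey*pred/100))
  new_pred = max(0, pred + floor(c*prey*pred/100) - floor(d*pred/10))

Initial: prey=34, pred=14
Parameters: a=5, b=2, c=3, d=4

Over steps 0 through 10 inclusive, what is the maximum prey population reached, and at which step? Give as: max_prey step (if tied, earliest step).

Step 1: prey: 34+17-9=42; pred: 14+14-5=23
Step 2: prey: 42+21-19=44; pred: 23+28-9=42
Step 3: prey: 44+22-36=30; pred: 42+55-16=81
Step 4: prey: 30+15-48=0; pred: 81+72-32=121
Step 5: prey: 0+0-0=0; pred: 121+0-48=73
Step 6: prey: 0+0-0=0; pred: 73+0-29=44
Step 7: prey: 0+0-0=0; pred: 44+0-17=27
Step 8: prey: 0+0-0=0; pred: 27+0-10=17
Step 9: prey: 0+0-0=0; pred: 17+0-6=11
Step 10: prey: 0+0-0=0; pred: 11+0-4=7
Max prey = 44 at step 2

Answer: 44 2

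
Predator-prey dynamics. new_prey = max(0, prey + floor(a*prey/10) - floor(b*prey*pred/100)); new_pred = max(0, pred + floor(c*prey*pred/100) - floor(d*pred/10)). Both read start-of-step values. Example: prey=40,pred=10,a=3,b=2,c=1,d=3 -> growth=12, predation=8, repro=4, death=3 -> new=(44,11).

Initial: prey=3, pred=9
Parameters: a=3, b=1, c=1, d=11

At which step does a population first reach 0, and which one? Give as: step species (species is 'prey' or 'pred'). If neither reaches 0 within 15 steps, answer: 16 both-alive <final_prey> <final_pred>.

Step 1: prey: 3+0-0=3; pred: 9+0-9=0
First extinction: pred at step 1

Answer: 1 pred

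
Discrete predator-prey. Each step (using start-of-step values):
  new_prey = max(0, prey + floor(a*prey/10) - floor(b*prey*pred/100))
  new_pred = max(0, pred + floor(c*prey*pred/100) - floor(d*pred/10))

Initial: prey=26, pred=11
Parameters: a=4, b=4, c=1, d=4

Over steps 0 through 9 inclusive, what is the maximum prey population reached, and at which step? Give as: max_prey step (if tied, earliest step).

Answer: 80 9

Derivation:
Step 1: prey: 26+10-11=25; pred: 11+2-4=9
Step 2: prey: 25+10-9=26; pred: 9+2-3=8
Step 3: prey: 26+10-8=28; pred: 8+2-3=7
Step 4: prey: 28+11-7=32; pred: 7+1-2=6
Step 5: prey: 32+12-7=37; pred: 6+1-2=5
Step 6: prey: 37+14-7=44; pred: 5+1-2=4
Step 7: prey: 44+17-7=54; pred: 4+1-1=4
Step 8: prey: 54+21-8=67; pred: 4+2-1=5
Step 9: prey: 67+26-13=80; pred: 5+3-2=6
Max prey = 80 at step 9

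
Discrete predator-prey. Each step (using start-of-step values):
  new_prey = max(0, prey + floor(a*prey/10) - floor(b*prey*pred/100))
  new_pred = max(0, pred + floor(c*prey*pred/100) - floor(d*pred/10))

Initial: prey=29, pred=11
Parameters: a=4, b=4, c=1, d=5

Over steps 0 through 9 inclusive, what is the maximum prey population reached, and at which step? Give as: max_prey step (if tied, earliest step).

Answer: 119 9

Derivation:
Step 1: prey: 29+11-12=28; pred: 11+3-5=9
Step 2: prey: 28+11-10=29; pred: 9+2-4=7
Step 3: prey: 29+11-8=32; pred: 7+2-3=6
Step 4: prey: 32+12-7=37; pred: 6+1-3=4
Step 5: prey: 37+14-5=46; pred: 4+1-2=3
Step 6: prey: 46+18-5=59; pred: 3+1-1=3
Step 7: prey: 59+23-7=75; pred: 3+1-1=3
Step 8: prey: 75+30-9=96; pred: 3+2-1=4
Step 9: prey: 96+38-15=119; pred: 4+3-2=5
Max prey = 119 at step 9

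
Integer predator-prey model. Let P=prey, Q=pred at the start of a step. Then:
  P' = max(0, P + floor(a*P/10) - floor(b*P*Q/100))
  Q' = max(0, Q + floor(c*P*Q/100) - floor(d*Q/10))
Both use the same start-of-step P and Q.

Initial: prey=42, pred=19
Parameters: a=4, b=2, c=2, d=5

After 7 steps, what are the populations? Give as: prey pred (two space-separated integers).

Answer: 6 14

Derivation:
Step 1: prey: 42+16-15=43; pred: 19+15-9=25
Step 2: prey: 43+17-21=39; pred: 25+21-12=34
Step 3: prey: 39+15-26=28; pred: 34+26-17=43
Step 4: prey: 28+11-24=15; pred: 43+24-21=46
Step 5: prey: 15+6-13=8; pred: 46+13-23=36
Step 6: prey: 8+3-5=6; pred: 36+5-18=23
Step 7: prey: 6+2-2=6; pred: 23+2-11=14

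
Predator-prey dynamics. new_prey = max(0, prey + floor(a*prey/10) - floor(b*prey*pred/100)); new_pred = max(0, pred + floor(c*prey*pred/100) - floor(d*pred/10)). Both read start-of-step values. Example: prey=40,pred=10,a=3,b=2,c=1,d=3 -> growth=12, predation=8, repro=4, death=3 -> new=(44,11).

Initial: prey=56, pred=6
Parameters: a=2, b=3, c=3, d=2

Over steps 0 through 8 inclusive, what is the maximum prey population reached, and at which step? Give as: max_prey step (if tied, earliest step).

Step 1: prey: 56+11-10=57; pred: 6+10-1=15
Step 2: prey: 57+11-25=43; pred: 15+25-3=37
Step 3: prey: 43+8-47=4; pred: 37+47-7=77
Step 4: prey: 4+0-9=0; pred: 77+9-15=71
Step 5: prey: 0+0-0=0; pred: 71+0-14=57
Step 6: prey: 0+0-0=0; pred: 57+0-11=46
Step 7: prey: 0+0-0=0; pred: 46+0-9=37
Step 8: prey: 0+0-0=0; pred: 37+0-7=30
Max prey = 57 at step 1

Answer: 57 1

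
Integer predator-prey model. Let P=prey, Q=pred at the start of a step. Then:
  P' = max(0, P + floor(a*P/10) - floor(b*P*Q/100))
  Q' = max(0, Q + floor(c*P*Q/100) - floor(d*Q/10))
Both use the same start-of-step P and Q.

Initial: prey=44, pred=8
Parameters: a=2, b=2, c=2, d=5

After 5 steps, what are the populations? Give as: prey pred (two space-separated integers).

Answer: 21 31

Derivation:
Step 1: prey: 44+8-7=45; pred: 8+7-4=11
Step 2: prey: 45+9-9=45; pred: 11+9-5=15
Step 3: prey: 45+9-13=41; pred: 15+13-7=21
Step 4: prey: 41+8-17=32; pred: 21+17-10=28
Step 5: prey: 32+6-17=21; pred: 28+17-14=31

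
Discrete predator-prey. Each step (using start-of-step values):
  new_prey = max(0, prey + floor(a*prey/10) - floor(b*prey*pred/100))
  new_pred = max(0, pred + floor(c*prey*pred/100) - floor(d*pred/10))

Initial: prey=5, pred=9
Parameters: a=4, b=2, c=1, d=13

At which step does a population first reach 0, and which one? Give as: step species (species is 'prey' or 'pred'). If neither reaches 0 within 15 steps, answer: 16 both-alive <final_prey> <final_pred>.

Step 1: prey: 5+2-0=7; pred: 9+0-11=0
First extinction: pred at step 1

Answer: 1 pred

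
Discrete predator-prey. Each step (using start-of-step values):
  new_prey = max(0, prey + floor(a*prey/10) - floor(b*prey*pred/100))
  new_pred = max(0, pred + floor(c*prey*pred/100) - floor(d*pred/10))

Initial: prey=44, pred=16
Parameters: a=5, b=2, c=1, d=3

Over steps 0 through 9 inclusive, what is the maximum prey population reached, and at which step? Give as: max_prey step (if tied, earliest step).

Answer: 61 3

Derivation:
Step 1: prey: 44+22-14=52; pred: 16+7-4=19
Step 2: prey: 52+26-19=59; pred: 19+9-5=23
Step 3: prey: 59+29-27=61; pred: 23+13-6=30
Step 4: prey: 61+30-36=55; pred: 30+18-9=39
Step 5: prey: 55+27-42=40; pred: 39+21-11=49
Step 6: prey: 40+20-39=21; pred: 49+19-14=54
Step 7: prey: 21+10-22=9; pred: 54+11-16=49
Step 8: prey: 9+4-8=5; pred: 49+4-14=39
Step 9: prey: 5+2-3=4; pred: 39+1-11=29
Max prey = 61 at step 3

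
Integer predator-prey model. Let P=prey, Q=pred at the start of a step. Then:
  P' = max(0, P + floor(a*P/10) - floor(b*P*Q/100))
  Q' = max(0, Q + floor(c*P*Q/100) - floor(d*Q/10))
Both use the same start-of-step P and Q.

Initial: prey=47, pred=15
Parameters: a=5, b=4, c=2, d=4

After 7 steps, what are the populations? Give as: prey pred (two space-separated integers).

Step 1: prey: 47+23-28=42; pred: 15+14-6=23
Step 2: prey: 42+21-38=25; pred: 23+19-9=33
Step 3: prey: 25+12-33=4; pred: 33+16-13=36
Step 4: prey: 4+2-5=1; pred: 36+2-14=24
Step 5: prey: 1+0-0=1; pred: 24+0-9=15
Step 6: prey: 1+0-0=1; pred: 15+0-6=9
Step 7: prey: 1+0-0=1; pred: 9+0-3=6

Answer: 1 6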